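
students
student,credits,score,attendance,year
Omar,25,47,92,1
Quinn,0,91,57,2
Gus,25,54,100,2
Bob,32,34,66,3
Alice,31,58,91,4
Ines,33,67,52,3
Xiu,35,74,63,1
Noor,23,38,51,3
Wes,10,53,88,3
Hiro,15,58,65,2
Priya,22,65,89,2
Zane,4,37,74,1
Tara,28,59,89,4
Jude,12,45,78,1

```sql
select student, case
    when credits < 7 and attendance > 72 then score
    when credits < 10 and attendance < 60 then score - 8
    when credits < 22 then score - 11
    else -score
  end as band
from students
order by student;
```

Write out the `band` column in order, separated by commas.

-58, -34, -54, 47, -67, 34, -38, -47, -65, 83, -59, 42, -74, 37

student=Alice: ELSE → -58
student=Bob: ELSE → -34
student=Gus: ELSE → -54
student=Hiro: credits < 22 → 47
student=Ines: ELSE → -67
student=Jude: credits < 22 → 34
student=Noor: ELSE → -38
student=Omar: ELSE → -47
student=Priya: ELSE → -65
student=Quinn: credits < 10 and attendance < 60 → 83
student=Tara: ELSE → -59
student=Wes: credits < 22 → 42
student=Xiu: ELSE → -74
student=Zane: credits < 7 and attendance > 72 → 37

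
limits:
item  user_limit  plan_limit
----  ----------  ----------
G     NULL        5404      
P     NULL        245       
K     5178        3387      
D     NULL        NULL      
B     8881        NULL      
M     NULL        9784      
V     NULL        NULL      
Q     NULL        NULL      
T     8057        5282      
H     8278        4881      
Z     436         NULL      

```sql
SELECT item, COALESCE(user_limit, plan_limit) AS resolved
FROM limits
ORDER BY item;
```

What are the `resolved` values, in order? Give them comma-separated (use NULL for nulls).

8881, NULL, 5404, 8278, 5178, 9784, 245, NULL, 8057, NULL, 436

item=B: user_limit=8881 → 8881
item=D: user_limit=NULL, plan_limit=NULL (all NULL) → NULL
item=G: user_limit=NULL, plan_limit=5404 → 5404
item=H: user_limit=8278 → 8278
item=K: user_limit=5178 → 5178
item=M: user_limit=NULL, plan_limit=9784 → 9784
item=P: user_limit=NULL, plan_limit=245 → 245
item=Q: user_limit=NULL, plan_limit=NULL (all NULL) → NULL
item=T: user_limit=8057 → 8057
item=V: user_limit=NULL, plan_limit=NULL (all NULL) → NULL
item=Z: user_limit=436 → 436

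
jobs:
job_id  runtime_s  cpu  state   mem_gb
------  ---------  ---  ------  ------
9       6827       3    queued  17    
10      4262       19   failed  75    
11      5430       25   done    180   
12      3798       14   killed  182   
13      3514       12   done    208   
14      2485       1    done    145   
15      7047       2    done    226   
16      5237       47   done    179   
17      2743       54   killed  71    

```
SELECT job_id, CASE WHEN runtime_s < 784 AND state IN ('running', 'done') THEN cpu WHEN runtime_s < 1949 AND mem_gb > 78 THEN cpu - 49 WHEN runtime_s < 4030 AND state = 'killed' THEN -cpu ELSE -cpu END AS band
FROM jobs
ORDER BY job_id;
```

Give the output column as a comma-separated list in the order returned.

job_id=9: ELSE → -3
job_id=10: ELSE → -19
job_id=11: ELSE → -25
job_id=12: runtime_s < 4030 AND state = 'killed' → -14
job_id=13: ELSE → -12
job_id=14: ELSE → -1
job_id=15: ELSE → -2
job_id=16: ELSE → -47
job_id=17: runtime_s < 4030 AND state = 'killed' → -54

-3, -19, -25, -14, -12, -1, -2, -47, -54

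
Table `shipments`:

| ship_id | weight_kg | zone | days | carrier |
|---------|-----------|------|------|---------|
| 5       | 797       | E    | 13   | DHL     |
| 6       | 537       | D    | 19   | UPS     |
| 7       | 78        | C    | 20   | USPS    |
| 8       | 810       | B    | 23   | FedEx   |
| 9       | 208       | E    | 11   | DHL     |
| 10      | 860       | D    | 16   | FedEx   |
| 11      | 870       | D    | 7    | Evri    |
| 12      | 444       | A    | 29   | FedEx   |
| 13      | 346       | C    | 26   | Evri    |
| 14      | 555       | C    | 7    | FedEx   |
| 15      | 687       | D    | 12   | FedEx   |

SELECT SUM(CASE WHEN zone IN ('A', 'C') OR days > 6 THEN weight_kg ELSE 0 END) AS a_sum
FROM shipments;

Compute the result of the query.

6192

ship_id=5: ✓ → 797
ship_id=6: ✓ → 537
ship_id=7: ✓ → 78
ship_id=8: ✓ → 810
ship_id=9: ✓ → 208
ship_id=10: ✓ → 860
ship_id=11: ✓ → 870
ship_id=12: ✓ → 444
ship_id=13: ✓ → 346
ship_id=14: ✓ → 555
ship_id=15: ✓ → 687
a_sum = 797 + 537 + 78 + 810 + 208 + 860 + 870 + 444 + 346 + 555 + 687 = 6192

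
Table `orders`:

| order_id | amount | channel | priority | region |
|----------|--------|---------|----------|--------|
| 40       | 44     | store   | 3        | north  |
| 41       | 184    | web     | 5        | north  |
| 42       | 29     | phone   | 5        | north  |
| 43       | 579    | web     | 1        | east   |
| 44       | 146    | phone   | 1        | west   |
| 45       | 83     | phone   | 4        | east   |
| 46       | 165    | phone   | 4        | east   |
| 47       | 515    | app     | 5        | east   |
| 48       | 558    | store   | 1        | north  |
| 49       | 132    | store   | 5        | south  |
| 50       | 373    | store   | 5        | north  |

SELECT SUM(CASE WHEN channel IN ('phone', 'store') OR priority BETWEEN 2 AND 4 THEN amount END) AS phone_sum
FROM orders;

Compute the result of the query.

1530

order_id=40: ✓ → 44
order_id=41: ✗
order_id=42: ✓ → 29
order_id=43: ✗
order_id=44: ✓ → 146
order_id=45: ✓ → 83
order_id=46: ✓ → 165
order_id=47: ✗
order_id=48: ✓ → 558
order_id=49: ✓ → 132
order_id=50: ✓ → 373
phone_sum = 44 + 29 + 146 + 83 + 165 + 558 + 132 + 373 = 1530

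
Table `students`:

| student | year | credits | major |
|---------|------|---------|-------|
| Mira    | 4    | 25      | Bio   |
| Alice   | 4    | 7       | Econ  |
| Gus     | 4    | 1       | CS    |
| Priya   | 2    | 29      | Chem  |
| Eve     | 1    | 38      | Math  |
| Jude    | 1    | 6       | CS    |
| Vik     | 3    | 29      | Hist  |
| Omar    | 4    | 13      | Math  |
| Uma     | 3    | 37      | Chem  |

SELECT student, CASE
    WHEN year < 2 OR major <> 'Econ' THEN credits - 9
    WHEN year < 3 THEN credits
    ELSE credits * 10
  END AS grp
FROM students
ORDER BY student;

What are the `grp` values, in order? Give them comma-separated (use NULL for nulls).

70, 29, -8, -3, 16, 4, 20, 28, 20

student=Alice: ELSE → 70
student=Eve: year < 2 OR major <> 'Econ' → 29
student=Gus: year < 2 OR major <> 'Econ' → -8
student=Jude: year < 2 OR major <> 'Econ' → -3
student=Mira: year < 2 OR major <> 'Econ' → 16
student=Omar: year < 2 OR major <> 'Econ' → 4
student=Priya: year < 2 OR major <> 'Econ' → 20
student=Uma: year < 2 OR major <> 'Econ' → 28
student=Vik: year < 2 OR major <> 'Econ' → 20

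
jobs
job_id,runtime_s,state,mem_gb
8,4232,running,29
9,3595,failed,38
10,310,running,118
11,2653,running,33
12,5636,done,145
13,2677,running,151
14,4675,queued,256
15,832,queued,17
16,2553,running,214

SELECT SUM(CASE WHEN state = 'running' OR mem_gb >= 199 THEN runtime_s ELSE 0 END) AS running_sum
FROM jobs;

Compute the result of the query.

job_id=8: ✓ → 4232
job_id=9: ✗
job_id=10: ✓ → 310
job_id=11: ✓ → 2653
job_id=12: ✗
job_id=13: ✓ → 2677
job_id=14: ✓ → 4675
job_id=15: ✗
job_id=16: ✓ → 2553
running_sum = 4232 + 310 + 2653 + 2677 + 4675 + 2553 = 17100

17100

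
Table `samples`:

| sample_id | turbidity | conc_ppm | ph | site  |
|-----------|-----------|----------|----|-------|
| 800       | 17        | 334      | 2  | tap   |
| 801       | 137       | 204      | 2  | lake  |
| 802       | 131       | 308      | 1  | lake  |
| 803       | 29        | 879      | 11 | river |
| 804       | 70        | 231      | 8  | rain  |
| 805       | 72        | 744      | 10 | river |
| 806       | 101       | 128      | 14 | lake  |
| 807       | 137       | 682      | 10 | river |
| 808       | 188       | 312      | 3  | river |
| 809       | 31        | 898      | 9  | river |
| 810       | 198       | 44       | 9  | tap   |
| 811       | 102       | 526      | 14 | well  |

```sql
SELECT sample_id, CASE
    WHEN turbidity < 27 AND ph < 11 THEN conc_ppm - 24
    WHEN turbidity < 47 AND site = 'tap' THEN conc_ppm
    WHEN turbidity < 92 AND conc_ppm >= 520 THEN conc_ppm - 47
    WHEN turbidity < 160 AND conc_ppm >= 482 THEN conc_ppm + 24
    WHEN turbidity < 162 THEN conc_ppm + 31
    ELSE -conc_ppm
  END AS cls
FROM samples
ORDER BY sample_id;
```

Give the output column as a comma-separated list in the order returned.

sample_id=800: turbidity < 27 AND ph < 11 → 310
sample_id=801: turbidity < 162 → 235
sample_id=802: turbidity < 162 → 339
sample_id=803: turbidity < 92 AND conc_ppm >= 520 → 832
sample_id=804: turbidity < 162 → 262
sample_id=805: turbidity < 92 AND conc_ppm >= 520 → 697
sample_id=806: turbidity < 162 → 159
sample_id=807: turbidity < 160 AND conc_ppm >= 482 → 706
sample_id=808: ELSE → -312
sample_id=809: turbidity < 92 AND conc_ppm >= 520 → 851
sample_id=810: ELSE → -44
sample_id=811: turbidity < 160 AND conc_ppm >= 482 → 550

310, 235, 339, 832, 262, 697, 159, 706, -312, 851, -44, 550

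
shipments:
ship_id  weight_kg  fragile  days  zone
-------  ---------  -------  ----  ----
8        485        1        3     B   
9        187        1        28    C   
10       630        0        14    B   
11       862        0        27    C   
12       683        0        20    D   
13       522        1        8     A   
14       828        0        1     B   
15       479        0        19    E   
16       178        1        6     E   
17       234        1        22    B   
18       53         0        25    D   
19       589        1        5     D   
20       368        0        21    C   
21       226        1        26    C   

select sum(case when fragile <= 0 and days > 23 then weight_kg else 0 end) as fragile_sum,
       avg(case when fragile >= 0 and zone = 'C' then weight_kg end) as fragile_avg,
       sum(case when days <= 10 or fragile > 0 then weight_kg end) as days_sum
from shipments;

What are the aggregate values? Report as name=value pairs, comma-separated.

[fragile_sum: fragile <= 0 and days > 23]
ship_id=8: ✗
ship_id=9: ✗
ship_id=10: ✗
ship_id=11: ✓ → 862
ship_id=12: ✗
ship_id=13: ✗
ship_id=14: ✗
ship_id=15: ✗
ship_id=16: ✗
ship_id=17: ✗
ship_id=18: ✓ → 53
ship_id=19: ✗
ship_id=20: ✗
ship_id=21: ✗
fragile_sum = 862 + 53 = 915
—
[fragile_avg: fragile >= 0 and zone = 'C']
ship_id=8: ✗
ship_id=9: ✓ → 187
ship_id=10: ✗
ship_id=11: ✓ → 862
ship_id=12: ✗
ship_id=13: ✗
ship_id=14: ✗
ship_id=15: ✗
ship_id=16: ✗
ship_id=17: ✗
ship_id=18: ✗
ship_id=19: ✗
ship_id=20: ✓ → 368
ship_id=21: ✓ → 226
fragile_avg = (187 + 862 + 368 + 226) / 4 = 410.75
—
[days_sum: days <= 10 or fragile > 0]
ship_id=8: ✓ → 485
ship_id=9: ✓ → 187
ship_id=10: ✗
ship_id=11: ✗
ship_id=12: ✗
ship_id=13: ✓ → 522
ship_id=14: ✓ → 828
ship_id=15: ✗
ship_id=16: ✓ → 178
ship_id=17: ✓ → 234
ship_id=18: ✗
ship_id=19: ✓ → 589
ship_id=20: ✗
ship_id=21: ✓ → 226
days_sum = 485 + 187 + 522 + 828 + 178 + 234 + 589 + 226 = 3249

fragile_sum=915, fragile_avg=410.75, days_sum=3249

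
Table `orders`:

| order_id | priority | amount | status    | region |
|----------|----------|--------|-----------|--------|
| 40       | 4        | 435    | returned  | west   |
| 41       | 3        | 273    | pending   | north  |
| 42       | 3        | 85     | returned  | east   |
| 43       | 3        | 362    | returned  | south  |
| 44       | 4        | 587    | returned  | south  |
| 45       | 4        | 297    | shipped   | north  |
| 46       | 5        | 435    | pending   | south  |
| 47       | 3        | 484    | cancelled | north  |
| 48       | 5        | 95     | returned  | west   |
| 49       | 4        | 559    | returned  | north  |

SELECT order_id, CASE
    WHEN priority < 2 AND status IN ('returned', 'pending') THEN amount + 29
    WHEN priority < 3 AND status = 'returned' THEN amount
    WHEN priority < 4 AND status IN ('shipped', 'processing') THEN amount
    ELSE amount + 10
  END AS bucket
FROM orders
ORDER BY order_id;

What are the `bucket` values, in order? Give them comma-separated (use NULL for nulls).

order_id=40: ELSE → 445
order_id=41: ELSE → 283
order_id=42: ELSE → 95
order_id=43: ELSE → 372
order_id=44: ELSE → 597
order_id=45: ELSE → 307
order_id=46: ELSE → 445
order_id=47: ELSE → 494
order_id=48: ELSE → 105
order_id=49: ELSE → 569

445, 283, 95, 372, 597, 307, 445, 494, 105, 569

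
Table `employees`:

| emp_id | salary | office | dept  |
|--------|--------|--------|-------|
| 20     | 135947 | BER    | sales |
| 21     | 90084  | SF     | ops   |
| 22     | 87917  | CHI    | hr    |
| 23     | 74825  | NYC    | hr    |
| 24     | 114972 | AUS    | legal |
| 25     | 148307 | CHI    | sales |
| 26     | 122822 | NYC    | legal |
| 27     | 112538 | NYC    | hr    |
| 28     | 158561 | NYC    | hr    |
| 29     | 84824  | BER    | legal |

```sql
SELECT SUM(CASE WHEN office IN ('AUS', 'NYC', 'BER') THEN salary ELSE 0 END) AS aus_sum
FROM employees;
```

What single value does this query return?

emp_id=20: ✓ → 135947
emp_id=21: ✗
emp_id=22: ✗
emp_id=23: ✓ → 74825
emp_id=24: ✓ → 114972
emp_id=25: ✗
emp_id=26: ✓ → 122822
emp_id=27: ✓ → 112538
emp_id=28: ✓ → 158561
emp_id=29: ✓ → 84824
aus_sum = 135947 + 74825 + 114972 + 122822 + 112538 + 158561 + 84824 = 804489

804489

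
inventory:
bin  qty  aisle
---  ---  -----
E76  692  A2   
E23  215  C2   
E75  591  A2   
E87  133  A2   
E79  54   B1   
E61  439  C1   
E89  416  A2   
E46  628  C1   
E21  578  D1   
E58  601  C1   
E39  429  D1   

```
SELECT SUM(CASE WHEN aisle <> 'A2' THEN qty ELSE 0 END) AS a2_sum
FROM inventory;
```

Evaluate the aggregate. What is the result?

bin=E76: ✗
bin=E23: ✓ → 215
bin=E75: ✗
bin=E87: ✗
bin=E79: ✓ → 54
bin=E61: ✓ → 439
bin=E89: ✗
bin=E46: ✓ → 628
bin=E21: ✓ → 578
bin=E58: ✓ → 601
bin=E39: ✓ → 429
a2_sum = 215 + 54 + 439 + 628 + 578 + 601 + 429 = 2944

2944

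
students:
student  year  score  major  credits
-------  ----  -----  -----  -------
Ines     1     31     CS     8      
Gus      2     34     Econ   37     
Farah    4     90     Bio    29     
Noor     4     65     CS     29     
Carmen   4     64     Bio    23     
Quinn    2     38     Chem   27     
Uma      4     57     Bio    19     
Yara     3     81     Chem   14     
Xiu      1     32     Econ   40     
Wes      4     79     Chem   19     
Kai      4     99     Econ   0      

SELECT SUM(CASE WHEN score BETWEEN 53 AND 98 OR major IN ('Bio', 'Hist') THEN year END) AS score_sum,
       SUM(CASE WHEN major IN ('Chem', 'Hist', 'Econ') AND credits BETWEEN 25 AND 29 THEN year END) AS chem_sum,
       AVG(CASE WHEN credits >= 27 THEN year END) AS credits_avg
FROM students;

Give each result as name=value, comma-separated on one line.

[score_sum: score BETWEEN 53 AND 98 OR major IN ('Bio', 'Hist')]
student=Ines: ✗
student=Gus: ✗
student=Farah: ✓ → 4
student=Noor: ✓ → 4
student=Carmen: ✓ → 4
student=Quinn: ✗
student=Uma: ✓ → 4
student=Yara: ✓ → 3
student=Xiu: ✗
student=Wes: ✓ → 4
student=Kai: ✗
score_sum = 4 + 4 + 4 + 4 + 3 + 4 = 23
—
[chem_sum: major IN ('Chem', 'Hist', 'Econ') AND credits BETWEEN 25 AND 29]
student=Ines: ✗
student=Gus: ✗
student=Farah: ✗
student=Noor: ✗
student=Carmen: ✗
student=Quinn: ✓ → 2
student=Uma: ✗
student=Yara: ✗
student=Xiu: ✗
student=Wes: ✗
student=Kai: ✗
chem_sum = 2
—
[credits_avg: credits >= 27]
student=Ines: ✗
student=Gus: ✓ → 2
student=Farah: ✓ → 4
student=Noor: ✓ → 4
student=Carmen: ✗
student=Quinn: ✓ → 2
student=Uma: ✗
student=Yara: ✗
student=Xiu: ✓ → 1
student=Wes: ✗
student=Kai: ✗
credits_avg = (2 + 4 + 4 + 2 + 1) / 5 = 2.6

score_sum=23, chem_sum=2, credits_avg=2.6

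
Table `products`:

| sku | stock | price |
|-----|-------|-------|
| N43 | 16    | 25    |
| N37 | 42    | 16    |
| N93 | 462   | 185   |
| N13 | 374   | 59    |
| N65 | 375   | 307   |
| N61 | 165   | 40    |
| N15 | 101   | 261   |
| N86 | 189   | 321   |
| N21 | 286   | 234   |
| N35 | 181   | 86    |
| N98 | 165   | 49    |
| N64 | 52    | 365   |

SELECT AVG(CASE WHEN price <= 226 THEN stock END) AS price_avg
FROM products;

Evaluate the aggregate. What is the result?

sku=N43: ✓ → 16
sku=N37: ✓ → 42
sku=N93: ✓ → 462
sku=N13: ✓ → 374
sku=N65: ✗
sku=N61: ✓ → 165
sku=N15: ✗
sku=N86: ✗
sku=N21: ✗
sku=N35: ✓ → 181
sku=N98: ✓ → 165
sku=N64: ✗
price_avg = (16 + 42 + 462 + 374 + 165 + 181 + 165) / 7 = 200.7142857143

200.7142857143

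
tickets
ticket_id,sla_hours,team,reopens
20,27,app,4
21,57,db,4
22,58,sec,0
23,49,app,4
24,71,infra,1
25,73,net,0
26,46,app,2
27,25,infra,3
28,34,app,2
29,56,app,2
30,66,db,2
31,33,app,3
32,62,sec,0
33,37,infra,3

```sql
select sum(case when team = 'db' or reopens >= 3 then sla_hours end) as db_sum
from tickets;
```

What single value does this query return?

294

ticket_id=20: ✓ → 27
ticket_id=21: ✓ → 57
ticket_id=22: ✗
ticket_id=23: ✓ → 49
ticket_id=24: ✗
ticket_id=25: ✗
ticket_id=26: ✗
ticket_id=27: ✓ → 25
ticket_id=28: ✗
ticket_id=29: ✗
ticket_id=30: ✓ → 66
ticket_id=31: ✓ → 33
ticket_id=32: ✗
ticket_id=33: ✓ → 37
db_sum = 27 + 57 + 49 + 25 + 66 + 33 + 37 = 294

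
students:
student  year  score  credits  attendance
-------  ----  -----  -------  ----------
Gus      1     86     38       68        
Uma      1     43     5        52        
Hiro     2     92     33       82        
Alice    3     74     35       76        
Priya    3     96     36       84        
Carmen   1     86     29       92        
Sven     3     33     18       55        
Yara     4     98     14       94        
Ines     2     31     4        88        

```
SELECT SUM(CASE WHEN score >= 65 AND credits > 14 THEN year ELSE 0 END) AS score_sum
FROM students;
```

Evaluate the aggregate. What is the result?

10

student=Gus: ✓ → 1
student=Uma: ✗
student=Hiro: ✓ → 2
student=Alice: ✓ → 3
student=Priya: ✓ → 3
student=Carmen: ✓ → 1
student=Sven: ✗
student=Yara: ✗
student=Ines: ✗
score_sum = 1 + 2 + 3 + 3 + 1 = 10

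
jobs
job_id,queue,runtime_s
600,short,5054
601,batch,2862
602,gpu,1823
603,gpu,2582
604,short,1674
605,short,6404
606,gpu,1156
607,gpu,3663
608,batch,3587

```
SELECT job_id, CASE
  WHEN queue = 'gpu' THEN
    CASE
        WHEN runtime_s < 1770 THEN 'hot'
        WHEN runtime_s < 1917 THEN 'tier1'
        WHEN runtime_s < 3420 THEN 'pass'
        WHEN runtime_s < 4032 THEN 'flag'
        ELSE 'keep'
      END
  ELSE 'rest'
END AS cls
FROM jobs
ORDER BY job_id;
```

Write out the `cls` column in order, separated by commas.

job_id=600: queue='short' → outer ELSE → rest
job_id=601: queue='batch' → outer ELSE → rest
job_id=602: queue='gpu' → inner[runtime_s < 1917] → tier1
job_id=603: queue='gpu' → inner[runtime_s < 3420] → pass
job_id=604: queue='short' → outer ELSE → rest
job_id=605: queue='short' → outer ELSE → rest
job_id=606: queue='gpu' → inner[runtime_s < 1770] → hot
job_id=607: queue='gpu' → inner[runtime_s < 4032] → flag
job_id=608: queue='batch' → outer ELSE → rest

rest, rest, tier1, pass, rest, rest, hot, flag, rest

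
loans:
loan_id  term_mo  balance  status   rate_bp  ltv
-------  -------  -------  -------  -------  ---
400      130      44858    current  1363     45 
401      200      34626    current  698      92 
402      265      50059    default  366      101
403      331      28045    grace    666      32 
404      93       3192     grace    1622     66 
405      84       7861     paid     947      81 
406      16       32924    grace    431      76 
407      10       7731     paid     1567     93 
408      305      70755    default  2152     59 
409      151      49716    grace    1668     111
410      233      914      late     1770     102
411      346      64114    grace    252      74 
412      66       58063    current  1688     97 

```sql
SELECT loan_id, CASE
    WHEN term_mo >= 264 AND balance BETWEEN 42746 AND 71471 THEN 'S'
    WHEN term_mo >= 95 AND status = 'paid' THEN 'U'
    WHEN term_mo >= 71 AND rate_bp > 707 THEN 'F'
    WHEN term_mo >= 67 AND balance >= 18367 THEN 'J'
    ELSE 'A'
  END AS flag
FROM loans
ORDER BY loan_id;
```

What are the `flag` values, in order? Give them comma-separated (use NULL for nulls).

loan_id=400: term_mo >= 71 AND rate_bp > 707 → F
loan_id=401: term_mo >= 67 AND balance >= 18367 → J
loan_id=402: term_mo >= 264 AND balance BETWEEN 42746 AND 71471 → S
loan_id=403: term_mo >= 67 AND balance >= 18367 → J
loan_id=404: term_mo >= 71 AND rate_bp > 707 → F
loan_id=405: term_mo >= 71 AND rate_bp > 707 → F
loan_id=406: ELSE → A
loan_id=407: ELSE → A
loan_id=408: term_mo >= 264 AND balance BETWEEN 42746 AND 71471 → S
loan_id=409: term_mo >= 71 AND rate_bp > 707 → F
loan_id=410: term_mo >= 71 AND rate_bp > 707 → F
loan_id=411: term_mo >= 264 AND balance BETWEEN 42746 AND 71471 → S
loan_id=412: ELSE → A

F, J, S, J, F, F, A, A, S, F, F, S, A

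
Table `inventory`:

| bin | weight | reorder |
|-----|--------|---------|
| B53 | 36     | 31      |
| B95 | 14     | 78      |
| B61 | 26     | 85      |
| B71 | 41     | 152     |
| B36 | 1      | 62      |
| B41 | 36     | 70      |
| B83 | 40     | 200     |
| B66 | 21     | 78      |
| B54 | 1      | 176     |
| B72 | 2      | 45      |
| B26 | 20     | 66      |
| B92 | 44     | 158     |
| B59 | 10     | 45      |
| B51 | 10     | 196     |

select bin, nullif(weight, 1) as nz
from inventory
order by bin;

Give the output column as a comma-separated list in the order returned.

20, NULL, 36, 10, 36, NULL, 10, 26, 21, 41, 2, 40, 44, 14

bin=B26: weight=20 vs 1: differ → 20
bin=B36: weight=1 vs 1: equal → NULL
bin=B41: weight=36 vs 1: differ → 36
bin=B51: weight=10 vs 1: differ → 10
bin=B53: weight=36 vs 1: differ → 36
bin=B54: weight=1 vs 1: equal → NULL
bin=B59: weight=10 vs 1: differ → 10
bin=B61: weight=26 vs 1: differ → 26
bin=B66: weight=21 vs 1: differ → 21
bin=B71: weight=41 vs 1: differ → 41
bin=B72: weight=2 vs 1: differ → 2
bin=B83: weight=40 vs 1: differ → 40
bin=B92: weight=44 vs 1: differ → 44
bin=B95: weight=14 vs 1: differ → 14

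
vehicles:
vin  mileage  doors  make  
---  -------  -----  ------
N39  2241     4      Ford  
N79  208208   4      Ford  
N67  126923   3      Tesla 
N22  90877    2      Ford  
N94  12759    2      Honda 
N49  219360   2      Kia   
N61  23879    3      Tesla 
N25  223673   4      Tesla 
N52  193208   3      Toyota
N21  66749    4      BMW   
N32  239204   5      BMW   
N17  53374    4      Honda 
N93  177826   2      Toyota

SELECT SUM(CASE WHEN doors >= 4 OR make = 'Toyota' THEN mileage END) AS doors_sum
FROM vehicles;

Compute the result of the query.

1164483

vin=N39: ✓ → 2241
vin=N79: ✓ → 208208
vin=N67: ✗
vin=N22: ✗
vin=N94: ✗
vin=N49: ✗
vin=N61: ✗
vin=N25: ✓ → 223673
vin=N52: ✓ → 193208
vin=N21: ✓ → 66749
vin=N32: ✓ → 239204
vin=N17: ✓ → 53374
vin=N93: ✓ → 177826
doors_sum = 2241 + 208208 + 223673 + 193208 + 66749 + 239204 + 53374 + 177826 = 1164483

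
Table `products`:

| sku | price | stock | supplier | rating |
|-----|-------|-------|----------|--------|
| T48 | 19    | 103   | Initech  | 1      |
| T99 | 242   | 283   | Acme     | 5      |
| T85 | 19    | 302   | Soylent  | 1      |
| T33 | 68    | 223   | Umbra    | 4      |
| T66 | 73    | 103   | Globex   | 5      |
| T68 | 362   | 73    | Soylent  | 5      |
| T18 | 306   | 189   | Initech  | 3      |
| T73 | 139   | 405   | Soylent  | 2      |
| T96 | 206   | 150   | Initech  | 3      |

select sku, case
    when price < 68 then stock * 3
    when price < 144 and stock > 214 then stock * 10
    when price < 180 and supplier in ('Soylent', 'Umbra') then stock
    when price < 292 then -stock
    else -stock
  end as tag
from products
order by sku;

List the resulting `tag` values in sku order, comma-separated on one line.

-189, 2230, 309, -103, -73, 4050, 906, -150, -283

sku=T18: ELSE → -189
sku=T33: price < 144 and stock > 214 → 2230
sku=T48: price < 68 → 309
sku=T66: price < 292 → -103
sku=T68: ELSE → -73
sku=T73: price < 144 and stock > 214 → 4050
sku=T85: price < 68 → 906
sku=T96: price < 292 → -150
sku=T99: price < 292 → -283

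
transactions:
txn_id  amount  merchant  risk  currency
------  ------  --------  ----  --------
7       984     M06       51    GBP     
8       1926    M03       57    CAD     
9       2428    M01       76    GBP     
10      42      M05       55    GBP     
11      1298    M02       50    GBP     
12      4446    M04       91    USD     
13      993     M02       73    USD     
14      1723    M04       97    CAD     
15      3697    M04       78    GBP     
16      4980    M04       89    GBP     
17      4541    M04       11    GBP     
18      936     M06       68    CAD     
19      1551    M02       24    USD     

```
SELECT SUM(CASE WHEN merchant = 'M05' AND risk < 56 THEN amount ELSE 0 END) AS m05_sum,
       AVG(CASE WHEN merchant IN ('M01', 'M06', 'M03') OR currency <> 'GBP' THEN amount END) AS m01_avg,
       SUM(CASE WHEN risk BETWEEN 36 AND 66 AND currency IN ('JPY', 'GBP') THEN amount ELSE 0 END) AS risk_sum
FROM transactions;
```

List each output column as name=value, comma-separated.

m05_sum=42, m01_avg=1873.375, risk_sum=2324

[m05_sum: merchant = 'M05' AND risk < 56]
txn_id=7: ✗
txn_id=8: ✗
txn_id=9: ✗
txn_id=10: ✓ → 42
txn_id=11: ✗
txn_id=12: ✗
txn_id=13: ✗
txn_id=14: ✗
txn_id=15: ✗
txn_id=16: ✗
txn_id=17: ✗
txn_id=18: ✗
txn_id=19: ✗
m05_sum = 42
—
[m01_avg: merchant IN ('M01', 'M06', 'M03') OR currency <> 'GBP']
txn_id=7: ✓ → 984
txn_id=8: ✓ → 1926
txn_id=9: ✓ → 2428
txn_id=10: ✗
txn_id=11: ✗
txn_id=12: ✓ → 4446
txn_id=13: ✓ → 993
txn_id=14: ✓ → 1723
txn_id=15: ✗
txn_id=16: ✗
txn_id=17: ✗
txn_id=18: ✓ → 936
txn_id=19: ✓ → 1551
m01_avg = (984 + 1926 + 2428 + 4446 + 993 + 1723 + 936 + 1551) / 8 = 1873.375
—
[risk_sum: risk BETWEEN 36 AND 66 AND currency IN ('JPY', 'GBP')]
txn_id=7: ✓ → 984
txn_id=8: ✗
txn_id=9: ✗
txn_id=10: ✓ → 42
txn_id=11: ✓ → 1298
txn_id=12: ✗
txn_id=13: ✗
txn_id=14: ✗
txn_id=15: ✗
txn_id=16: ✗
txn_id=17: ✗
txn_id=18: ✗
txn_id=19: ✗
risk_sum = 984 + 42 + 1298 = 2324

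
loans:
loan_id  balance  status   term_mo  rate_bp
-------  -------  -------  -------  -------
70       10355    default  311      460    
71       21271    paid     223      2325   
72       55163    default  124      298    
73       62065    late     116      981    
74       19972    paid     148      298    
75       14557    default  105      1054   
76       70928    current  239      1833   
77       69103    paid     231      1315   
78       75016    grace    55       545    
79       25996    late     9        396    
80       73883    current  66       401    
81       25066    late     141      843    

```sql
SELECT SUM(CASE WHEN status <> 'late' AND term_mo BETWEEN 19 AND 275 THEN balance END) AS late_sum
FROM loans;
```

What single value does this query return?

399893

loan_id=70: ✗
loan_id=71: ✓ → 21271
loan_id=72: ✓ → 55163
loan_id=73: ✗
loan_id=74: ✓ → 19972
loan_id=75: ✓ → 14557
loan_id=76: ✓ → 70928
loan_id=77: ✓ → 69103
loan_id=78: ✓ → 75016
loan_id=79: ✗
loan_id=80: ✓ → 73883
loan_id=81: ✗
late_sum = 21271 + 55163 + 19972 + 14557 + 70928 + 69103 + 75016 + 73883 = 399893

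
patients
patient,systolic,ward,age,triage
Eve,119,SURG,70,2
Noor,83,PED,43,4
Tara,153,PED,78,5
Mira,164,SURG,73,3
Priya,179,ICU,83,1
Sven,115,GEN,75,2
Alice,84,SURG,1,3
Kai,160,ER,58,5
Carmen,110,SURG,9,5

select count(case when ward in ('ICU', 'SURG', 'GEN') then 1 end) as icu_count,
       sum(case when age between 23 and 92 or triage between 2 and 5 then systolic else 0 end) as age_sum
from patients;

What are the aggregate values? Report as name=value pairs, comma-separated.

icu_count=6, age_sum=1167

[icu_count: ward in ('ICU', 'SURG', 'GEN')]
patient=Eve: ✓ → 1
patient=Noor: ✗
patient=Tara: ✗
patient=Mira: ✓ → 1
patient=Priya: ✓ → 1
patient=Sven: ✓ → 1
patient=Alice: ✓ → 1
patient=Kai: ✗
patient=Carmen: ✓ → 1
icu_count = COUNT(1, 1, 1, 1, 1, 1) = 6
—
[age_sum: age between 23 and 92 or triage between 2 and 5]
patient=Eve: ✓ → 119
patient=Noor: ✓ → 83
patient=Tara: ✓ → 153
patient=Mira: ✓ → 164
patient=Priya: ✓ → 179
patient=Sven: ✓ → 115
patient=Alice: ✓ → 84
patient=Kai: ✓ → 160
patient=Carmen: ✓ → 110
age_sum = 119 + 83 + 153 + 164 + 179 + 115 + 84 + 160 + 110 = 1167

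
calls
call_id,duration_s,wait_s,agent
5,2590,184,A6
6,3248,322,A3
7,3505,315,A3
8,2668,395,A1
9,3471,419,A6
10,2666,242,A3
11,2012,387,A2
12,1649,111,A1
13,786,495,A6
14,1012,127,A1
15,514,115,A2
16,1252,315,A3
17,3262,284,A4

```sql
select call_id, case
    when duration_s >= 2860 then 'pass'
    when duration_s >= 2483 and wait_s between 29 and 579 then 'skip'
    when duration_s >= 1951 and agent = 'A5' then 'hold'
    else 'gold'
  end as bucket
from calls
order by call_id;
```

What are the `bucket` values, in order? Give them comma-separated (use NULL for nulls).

call_id=5: duration_s >= 2483 and wait_s between 29 and 579 → skip
call_id=6: duration_s >= 2860 → pass
call_id=7: duration_s >= 2860 → pass
call_id=8: duration_s >= 2483 and wait_s between 29 and 579 → skip
call_id=9: duration_s >= 2860 → pass
call_id=10: duration_s >= 2483 and wait_s between 29 and 579 → skip
call_id=11: ELSE → gold
call_id=12: ELSE → gold
call_id=13: ELSE → gold
call_id=14: ELSE → gold
call_id=15: ELSE → gold
call_id=16: ELSE → gold
call_id=17: duration_s >= 2860 → pass

skip, pass, pass, skip, pass, skip, gold, gold, gold, gold, gold, gold, pass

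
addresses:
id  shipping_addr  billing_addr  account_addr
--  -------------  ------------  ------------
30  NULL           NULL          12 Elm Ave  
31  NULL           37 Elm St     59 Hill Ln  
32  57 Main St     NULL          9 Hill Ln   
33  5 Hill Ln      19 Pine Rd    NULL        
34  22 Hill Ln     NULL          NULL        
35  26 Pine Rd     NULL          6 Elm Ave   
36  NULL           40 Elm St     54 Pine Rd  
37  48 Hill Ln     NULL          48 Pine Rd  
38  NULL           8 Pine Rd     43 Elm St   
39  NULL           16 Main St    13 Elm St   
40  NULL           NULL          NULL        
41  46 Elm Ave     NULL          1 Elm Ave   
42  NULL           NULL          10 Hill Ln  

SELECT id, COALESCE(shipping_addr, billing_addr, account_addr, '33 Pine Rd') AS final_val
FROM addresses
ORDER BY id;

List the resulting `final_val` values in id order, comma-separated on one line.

12 Elm Ave, 37 Elm St, 57 Main St, 5 Hill Ln, 22 Hill Ln, 26 Pine Rd, 40 Elm St, 48 Hill Ln, 8 Pine Rd, 16 Main St, 33 Pine Rd, 46 Elm Ave, 10 Hill Ln

id=30: shipping_addr=NULL, billing_addr=NULL, account_addr=12 Elm Ave → 12 Elm Ave
id=31: shipping_addr=NULL, billing_addr=37 Elm St → 37 Elm St
id=32: shipping_addr=57 Main St → 57 Main St
id=33: shipping_addr=5 Hill Ln → 5 Hill Ln
id=34: shipping_addr=22 Hill Ln → 22 Hill Ln
id=35: shipping_addr=26 Pine Rd → 26 Pine Rd
id=36: shipping_addr=NULL, billing_addr=40 Elm St → 40 Elm St
id=37: shipping_addr=48 Hill Ln → 48 Hill Ln
id=38: shipping_addr=NULL, billing_addr=8 Pine Rd → 8 Pine Rd
id=39: shipping_addr=NULL, billing_addr=16 Main St → 16 Main St
id=40: shipping_addr=NULL, billing_addr=NULL, account_addr=NULL, → literal 33 Pine Rd → 33 Pine Rd
id=41: shipping_addr=46 Elm Ave → 46 Elm Ave
id=42: shipping_addr=NULL, billing_addr=NULL, account_addr=10 Hill Ln → 10 Hill Ln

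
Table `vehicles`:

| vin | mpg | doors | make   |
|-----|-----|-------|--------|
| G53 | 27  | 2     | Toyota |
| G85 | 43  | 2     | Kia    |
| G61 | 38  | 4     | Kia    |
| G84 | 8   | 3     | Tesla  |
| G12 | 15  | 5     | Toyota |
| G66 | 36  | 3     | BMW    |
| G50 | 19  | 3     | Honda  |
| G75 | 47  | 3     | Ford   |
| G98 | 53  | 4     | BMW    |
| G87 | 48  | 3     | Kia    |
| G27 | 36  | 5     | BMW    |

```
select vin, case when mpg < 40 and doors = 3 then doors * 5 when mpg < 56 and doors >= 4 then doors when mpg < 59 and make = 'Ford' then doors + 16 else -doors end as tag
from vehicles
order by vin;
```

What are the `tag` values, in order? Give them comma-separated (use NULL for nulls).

vin=G12: mpg < 56 and doors >= 4 → 5
vin=G27: mpg < 56 and doors >= 4 → 5
vin=G50: mpg < 40 and doors = 3 → 15
vin=G53: ELSE → -2
vin=G61: mpg < 56 and doors >= 4 → 4
vin=G66: mpg < 40 and doors = 3 → 15
vin=G75: mpg < 59 and make = 'Ford' → 19
vin=G84: mpg < 40 and doors = 3 → 15
vin=G85: ELSE → -2
vin=G87: ELSE → -3
vin=G98: mpg < 56 and doors >= 4 → 4

5, 5, 15, -2, 4, 15, 19, 15, -2, -3, 4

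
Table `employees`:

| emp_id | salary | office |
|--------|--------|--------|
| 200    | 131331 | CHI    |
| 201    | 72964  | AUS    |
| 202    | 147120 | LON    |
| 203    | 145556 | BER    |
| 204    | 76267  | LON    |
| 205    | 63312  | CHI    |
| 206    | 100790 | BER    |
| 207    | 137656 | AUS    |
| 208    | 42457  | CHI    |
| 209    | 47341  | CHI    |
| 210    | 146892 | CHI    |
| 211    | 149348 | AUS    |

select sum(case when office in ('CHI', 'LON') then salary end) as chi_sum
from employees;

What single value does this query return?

emp_id=200: ✓ → 131331
emp_id=201: ✗
emp_id=202: ✓ → 147120
emp_id=203: ✗
emp_id=204: ✓ → 76267
emp_id=205: ✓ → 63312
emp_id=206: ✗
emp_id=207: ✗
emp_id=208: ✓ → 42457
emp_id=209: ✓ → 47341
emp_id=210: ✓ → 146892
emp_id=211: ✗
chi_sum = 131331 + 147120 + 76267 + 63312 + 42457 + 47341 + 146892 = 654720

654720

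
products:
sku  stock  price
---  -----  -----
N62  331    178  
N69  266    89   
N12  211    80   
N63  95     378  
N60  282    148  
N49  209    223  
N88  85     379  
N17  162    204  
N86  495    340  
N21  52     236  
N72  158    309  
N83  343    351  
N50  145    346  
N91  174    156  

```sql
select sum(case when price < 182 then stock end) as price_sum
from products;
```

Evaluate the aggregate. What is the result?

1264

sku=N62: ✓ → 331
sku=N69: ✓ → 266
sku=N12: ✓ → 211
sku=N63: ✗
sku=N60: ✓ → 282
sku=N49: ✗
sku=N88: ✗
sku=N17: ✗
sku=N86: ✗
sku=N21: ✗
sku=N72: ✗
sku=N83: ✗
sku=N50: ✗
sku=N91: ✓ → 174
price_sum = 331 + 266 + 211 + 282 + 174 = 1264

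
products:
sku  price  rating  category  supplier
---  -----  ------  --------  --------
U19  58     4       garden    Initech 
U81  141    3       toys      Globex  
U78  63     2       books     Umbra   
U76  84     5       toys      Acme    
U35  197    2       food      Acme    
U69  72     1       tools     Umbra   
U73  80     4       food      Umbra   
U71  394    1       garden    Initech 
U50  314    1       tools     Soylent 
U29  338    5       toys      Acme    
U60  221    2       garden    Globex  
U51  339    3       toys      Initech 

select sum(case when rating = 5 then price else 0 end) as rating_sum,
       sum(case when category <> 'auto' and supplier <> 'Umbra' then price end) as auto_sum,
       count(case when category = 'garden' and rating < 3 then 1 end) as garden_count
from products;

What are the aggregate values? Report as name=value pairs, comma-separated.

rating_sum=422, auto_sum=2086, garden_count=2

[rating_sum: rating = 5]
sku=U19: ✗
sku=U81: ✗
sku=U78: ✗
sku=U76: ✓ → 84
sku=U35: ✗
sku=U69: ✗
sku=U73: ✗
sku=U71: ✗
sku=U50: ✗
sku=U29: ✓ → 338
sku=U60: ✗
sku=U51: ✗
rating_sum = 84 + 338 = 422
—
[auto_sum: category <> 'auto' and supplier <> 'Umbra']
sku=U19: ✓ → 58
sku=U81: ✓ → 141
sku=U78: ✗
sku=U76: ✓ → 84
sku=U35: ✓ → 197
sku=U69: ✗
sku=U73: ✗
sku=U71: ✓ → 394
sku=U50: ✓ → 314
sku=U29: ✓ → 338
sku=U60: ✓ → 221
sku=U51: ✓ → 339
auto_sum = 58 + 141 + 84 + 197 + 394 + 314 + 338 + 221 + 339 = 2086
—
[garden_count: category = 'garden' and rating < 3]
sku=U19: ✗
sku=U81: ✗
sku=U78: ✗
sku=U76: ✗
sku=U35: ✗
sku=U69: ✗
sku=U73: ✗
sku=U71: ✓ → 1
sku=U50: ✗
sku=U29: ✗
sku=U60: ✓ → 1
sku=U51: ✗
garden_count = COUNT(1, 1) = 2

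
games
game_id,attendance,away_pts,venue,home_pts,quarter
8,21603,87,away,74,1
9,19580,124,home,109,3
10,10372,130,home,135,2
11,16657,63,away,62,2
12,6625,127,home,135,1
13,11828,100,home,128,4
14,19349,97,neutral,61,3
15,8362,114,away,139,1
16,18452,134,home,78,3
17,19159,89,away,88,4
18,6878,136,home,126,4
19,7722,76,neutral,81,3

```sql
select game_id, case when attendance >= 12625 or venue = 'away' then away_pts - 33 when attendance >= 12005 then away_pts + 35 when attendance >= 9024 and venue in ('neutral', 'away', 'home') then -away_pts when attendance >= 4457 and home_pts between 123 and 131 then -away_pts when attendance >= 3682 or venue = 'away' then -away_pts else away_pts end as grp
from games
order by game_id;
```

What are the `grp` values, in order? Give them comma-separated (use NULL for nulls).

54, 91, -130, 30, -127, -100, 64, 81, 101, 56, -136, -76

game_id=8: attendance >= 12625 or venue = 'away' → 54
game_id=9: attendance >= 12625 or venue = 'away' → 91
game_id=10: attendance >= 9024 and venue in ('neutral', 'away', 'home') → -130
game_id=11: attendance >= 12625 or venue = 'away' → 30
game_id=12: attendance >= 3682 or venue = 'away' → -127
game_id=13: attendance >= 9024 and venue in ('neutral', 'away', 'home') → -100
game_id=14: attendance >= 12625 or venue = 'away' → 64
game_id=15: attendance >= 12625 or venue = 'away' → 81
game_id=16: attendance >= 12625 or venue = 'away' → 101
game_id=17: attendance >= 12625 or venue = 'away' → 56
game_id=18: attendance >= 4457 and home_pts between 123 and 131 → -136
game_id=19: attendance >= 3682 or venue = 'away' → -76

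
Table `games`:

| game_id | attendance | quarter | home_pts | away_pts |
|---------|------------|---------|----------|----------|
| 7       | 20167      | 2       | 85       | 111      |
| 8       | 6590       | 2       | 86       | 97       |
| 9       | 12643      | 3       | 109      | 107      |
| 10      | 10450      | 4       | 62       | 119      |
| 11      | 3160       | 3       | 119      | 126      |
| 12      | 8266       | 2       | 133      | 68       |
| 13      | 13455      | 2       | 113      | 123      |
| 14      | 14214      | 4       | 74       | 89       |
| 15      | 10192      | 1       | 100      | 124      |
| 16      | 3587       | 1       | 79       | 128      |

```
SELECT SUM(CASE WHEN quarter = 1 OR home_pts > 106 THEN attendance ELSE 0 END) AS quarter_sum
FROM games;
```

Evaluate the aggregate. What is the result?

51303

game_id=7: ✗
game_id=8: ✗
game_id=9: ✓ → 12643
game_id=10: ✗
game_id=11: ✓ → 3160
game_id=12: ✓ → 8266
game_id=13: ✓ → 13455
game_id=14: ✗
game_id=15: ✓ → 10192
game_id=16: ✓ → 3587
quarter_sum = 12643 + 3160 + 8266 + 13455 + 10192 + 3587 = 51303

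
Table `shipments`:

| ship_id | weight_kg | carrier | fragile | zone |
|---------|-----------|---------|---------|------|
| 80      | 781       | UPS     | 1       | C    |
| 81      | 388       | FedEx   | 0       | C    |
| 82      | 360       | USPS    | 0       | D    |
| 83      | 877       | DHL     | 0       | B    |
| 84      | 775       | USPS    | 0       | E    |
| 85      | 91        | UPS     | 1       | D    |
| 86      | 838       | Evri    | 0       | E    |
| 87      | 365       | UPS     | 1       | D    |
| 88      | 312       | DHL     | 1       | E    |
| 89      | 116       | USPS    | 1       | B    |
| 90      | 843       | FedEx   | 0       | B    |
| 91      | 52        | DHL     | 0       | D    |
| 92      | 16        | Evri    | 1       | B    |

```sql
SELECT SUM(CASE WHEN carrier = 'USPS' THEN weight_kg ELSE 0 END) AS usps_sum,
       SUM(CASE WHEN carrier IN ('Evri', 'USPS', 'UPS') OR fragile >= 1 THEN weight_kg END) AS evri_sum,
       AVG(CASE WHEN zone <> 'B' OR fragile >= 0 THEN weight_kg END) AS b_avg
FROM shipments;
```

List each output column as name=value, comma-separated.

[usps_sum: carrier = 'USPS']
ship_id=80: ✗
ship_id=81: ✗
ship_id=82: ✓ → 360
ship_id=83: ✗
ship_id=84: ✓ → 775
ship_id=85: ✗
ship_id=86: ✗
ship_id=87: ✗
ship_id=88: ✗
ship_id=89: ✓ → 116
ship_id=90: ✗
ship_id=91: ✗
ship_id=92: ✗
usps_sum = 360 + 775 + 116 = 1251
—
[evri_sum: carrier IN ('Evri', 'USPS', 'UPS') OR fragile >= 1]
ship_id=80: ✓ → 781
ship_id=81: ✗
ship_id=82: ✓ → 360
ship_id=83: ✗
ship_id=84: ✓ → 775
ship_id=85: ✓ → 91
ship_id=86: ✓ → 838
ship_id=87: ✓ → 365
ship_id=88: ✓ → 312
ship_id=89: ✓ → 116
ship_id=90: ✗
ship_id=91: ✗
ship_id=92: ✓ → 16
evri_sum = 781 + 360 + 775 + 91 + 838 + 365 + 312 + 116 + 16 = 3654
—
[b_avg: zone <> 'B' OR fragile >= 0]
ship_id=80: ✓ → 781
ship_id=81: ✓ → 388
ship_id=82: ✓ → 360
ship_id=83: ✓ → 877
ship_id=84: ✓ → 775
ship_id=85: ✓ → 91
ship_id=86: ✓ → 838
ship_id=87: ✓ → 365
ship_id=88: ✓ → 312
ship_id=89: ✓ → 116
ship_id=90: ✓ → 843
ship_id=91: ✓ → 52
ship_id=92: ✓ → 16
b_avg = (781 + 388 + 360 + 877 + 775 + 91 + 838 + 365 + 312 + 116 + 843 + 52 + 16) / 13 = 447.2307692308

usps_sum=1251, evri_sum=3654, b_avg=447.2307692308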